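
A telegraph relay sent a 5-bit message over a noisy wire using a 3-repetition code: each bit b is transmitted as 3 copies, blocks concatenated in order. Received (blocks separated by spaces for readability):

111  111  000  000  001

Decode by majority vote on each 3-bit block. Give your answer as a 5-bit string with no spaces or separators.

11000

Block 1 (111): 3 ones → 1
Block 2 (111): 3 ones → 1
Block 3 (000): 0 ones → 0
Block 4 (000): 0 ones → 0
Block 5 (001): 1 one → 0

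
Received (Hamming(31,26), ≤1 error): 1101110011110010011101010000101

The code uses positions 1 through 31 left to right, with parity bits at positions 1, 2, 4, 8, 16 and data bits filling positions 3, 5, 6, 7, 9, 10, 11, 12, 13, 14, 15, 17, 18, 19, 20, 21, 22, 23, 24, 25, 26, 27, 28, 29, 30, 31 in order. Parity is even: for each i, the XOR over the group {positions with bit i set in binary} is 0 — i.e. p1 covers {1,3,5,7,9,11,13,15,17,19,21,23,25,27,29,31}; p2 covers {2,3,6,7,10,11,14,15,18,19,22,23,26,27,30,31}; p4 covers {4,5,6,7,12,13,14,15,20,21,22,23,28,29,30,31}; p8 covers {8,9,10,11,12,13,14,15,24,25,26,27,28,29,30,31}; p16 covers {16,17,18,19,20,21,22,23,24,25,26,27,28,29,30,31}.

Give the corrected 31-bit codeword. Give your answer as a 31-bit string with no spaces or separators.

1101110011110010011100010000101

s1 (pos 1,3,5,7,9,11,13,15,17,19,21,23,25,27,29,31): 1⊕0⊕1⊕0⊕1⊕1⊕0⊕1⊕0⊕1⊕0⊕0⊕0⊕0⊕1⊕1 = 0
s2 (pos 2,3,6,7,10,11,14,15,18,19,22,23,26,27,30,31): 1⊕0⊕1⊕0⊕1⊕1⊕0⊕1⊕1⊕1⊕1⊕0⊕0⊕0⊕0⊕1 = 1
s4 (pos 4,5,6,7,12,13,14,15,20,21,22,23,28,29,30,31): 1⊕1⊕1⊕0⊕1⊕0⊕0⊕1⊕1⊕0⊕1⊕0⊕0⊕1⊕0⊕1 = 1
s8 (pos 8,9,10,11,12,13,14,15,24,25,26,27,28,29,30,31): 0⊕1⊕1⊕1⊕1⊕0⊕0⊕1⊕1⊕0⊕0⊕0⊕0⊕1⊕0⊕1 = 0
s16 (pos 16,17,18,19,20,21,22,23,24,25,26,27,28,29,30,31): 0⊕0⊕1⊕1⊕1⊕0⊕1⊕0⊕1⊕0⊕0⊕0⊕0⊕1⊕0⊕1 = 1
Syndrome s16…s1 = 10110 → error at position 22.
Flip position 22: 1101110011110010011101010000101 → 1101110011110010011100010000101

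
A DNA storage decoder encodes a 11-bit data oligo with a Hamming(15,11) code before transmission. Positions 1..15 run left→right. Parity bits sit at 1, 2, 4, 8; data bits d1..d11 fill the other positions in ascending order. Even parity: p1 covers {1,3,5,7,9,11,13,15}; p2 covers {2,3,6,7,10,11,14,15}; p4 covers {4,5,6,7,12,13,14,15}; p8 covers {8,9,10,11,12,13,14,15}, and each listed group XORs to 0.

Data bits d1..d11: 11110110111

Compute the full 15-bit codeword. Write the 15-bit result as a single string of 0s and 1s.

011011110110111

Place data at non-parity positions: p1 p2 1 p4 1 1 1 p8 0 1 1 0 1 1 1
p1 (pos 1,3,5,7,9,11,13,15): XOR of data positions = 1⊕1⊕1⊕0⊕1⊕1⊕1 = 0
p2 (pos 2,3,6,7,10,11,14,15): XOR of data positions = 1⊕1⊕1⊕1⊕1⊕1⊕1 = 1
p4 (pos 4,5,6,7,12,13,14,15): XOR of data positions = 1⊕1⊕1⊕0⊕1⊕1⊕1 = 0
p8 (pos 8,9,10,11,12,13,14,15): XOR of data positions = 0⊕1⊕1⊕0⊕1⊕1⊕1 = 1
Codeword: 011011110110111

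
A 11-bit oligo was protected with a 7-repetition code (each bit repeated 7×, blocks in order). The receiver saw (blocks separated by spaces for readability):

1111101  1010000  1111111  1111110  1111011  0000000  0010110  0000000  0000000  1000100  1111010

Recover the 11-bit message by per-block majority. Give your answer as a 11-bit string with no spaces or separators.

10111000001

Block 1 (1111101): 6 ones → 1
Block 2 (1010000): 2 ones → 0
Block 3 (1111111): 7 ones → 1
Block 4 (1111110): 6 ones → 1
Block 5 (1111011): 6 ones → 1
Block 6 (0000000): 0 ones → 0
Block 7 (0010110): 3 ones → 0
Block 8 (0000000): 0 ones → 0
Block 9 (0000000): 0 ones → 0
Block 10 (1000100): 2 ones → 0
Block 11 (1111010): 5 ones → 1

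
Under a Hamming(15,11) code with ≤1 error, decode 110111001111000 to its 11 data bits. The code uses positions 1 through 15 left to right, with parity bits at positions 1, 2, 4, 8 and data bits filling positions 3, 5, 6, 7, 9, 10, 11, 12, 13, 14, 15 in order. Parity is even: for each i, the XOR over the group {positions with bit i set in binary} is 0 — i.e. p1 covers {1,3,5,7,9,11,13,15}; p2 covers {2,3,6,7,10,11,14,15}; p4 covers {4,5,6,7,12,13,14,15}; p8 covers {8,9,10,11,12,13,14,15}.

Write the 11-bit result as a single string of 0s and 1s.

s1 (pos 1,3,5,7,9,11,13,15): 1⊕0⊕1⊕0⊕1⊕1⊕0⊕0 = 0
s2 (pos 2,3,6,7,10,11,14,15): 1⊕0⊕1⊕0⊕1⊕1⊕0⊕0 = 0
s4 (pos 4,5,6,7,12,13,14,15): 1⊕1⊕1⊕0⊕1⊕0⊕0⊕0 = 0
s8 (pos 8,9,10,11,12,13,14,15): 0⊕1⊕1⊕1⊕1⊕0⊕0⊕0 = 0
Syndrome s8…s1 = 0000 → no error.
Read data bits from positions 3,5,6,7,9,10,11,12,13,14,15: 01101111000

01101111000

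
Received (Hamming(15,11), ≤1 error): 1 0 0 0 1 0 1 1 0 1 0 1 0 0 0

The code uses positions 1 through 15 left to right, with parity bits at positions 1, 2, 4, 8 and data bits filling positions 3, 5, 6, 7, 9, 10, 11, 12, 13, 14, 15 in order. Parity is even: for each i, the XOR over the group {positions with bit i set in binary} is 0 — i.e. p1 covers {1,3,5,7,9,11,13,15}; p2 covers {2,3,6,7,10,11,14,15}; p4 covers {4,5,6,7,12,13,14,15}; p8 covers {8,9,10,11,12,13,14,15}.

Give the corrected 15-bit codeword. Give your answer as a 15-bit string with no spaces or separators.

100010110101100

s1 (pos 1,3,5,7,9,11,13,15): 1⊕0⊕1⊕1⊕0⊕0⊕0⊕0 = 1
s2 (pos 2,3,6,7,10,11,14,15): 0⊕0⊕0⊕1⊕1⊕0⊕0⊕0 = 0
s4 (pos 4,5,6,7,12,13,14,15): 0⊕1⊕0⊕1⊕1⊕0⊕0⊕0 = 1
s8 (pos 8,9,10,11,12,13,14,15): 1⊕0⊕1⊕0⊕1⊕0⊕0⊕0 = 1
Syndrome s8…s1 = 1101 → error at position 13.
Flip position 13: 100010110101000 → 100010110101100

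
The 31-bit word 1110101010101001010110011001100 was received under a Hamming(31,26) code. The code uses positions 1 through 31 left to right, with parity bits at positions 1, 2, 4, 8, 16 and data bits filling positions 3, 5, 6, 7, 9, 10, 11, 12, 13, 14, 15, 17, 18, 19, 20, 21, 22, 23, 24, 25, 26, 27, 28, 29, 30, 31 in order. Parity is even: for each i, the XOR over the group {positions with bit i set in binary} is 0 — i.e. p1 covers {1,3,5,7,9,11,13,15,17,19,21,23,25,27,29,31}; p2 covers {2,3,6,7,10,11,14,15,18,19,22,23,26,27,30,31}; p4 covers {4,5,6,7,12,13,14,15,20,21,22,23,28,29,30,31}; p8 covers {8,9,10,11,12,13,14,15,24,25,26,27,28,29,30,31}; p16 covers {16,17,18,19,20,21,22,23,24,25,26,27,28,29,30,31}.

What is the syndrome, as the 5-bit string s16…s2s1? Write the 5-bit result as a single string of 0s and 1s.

s1 (pos 1,3,5,7,9,11,13,15,17,19,21,23,25,27,29,31): 1⊕1⊕1⊕1⊕1⊕1⊕1⊕0⊕0⊕0⊕1⊕0⊕1⊕0⊕1⊕0 = 0
s2 (pos 2,3,6,7,10,11,14,15,18,19,22,23,26,27,30,31): 1⊕1⊕0⊕1⊕0⊕1⊕0⊕0⊕1⊕0⊕0⊕0⊕0⊕0⊕0⊕0 = 1
s4 (pos 4,5,6,7,12,13,14,15,20,21,22,23,28,29,30,31): 0⊕1⊕0⊕1⊕0⊕1⊕0⊕0⊕1⊕1⊕0⊕0⊕1⊕1⊕0⊕0 = 1
s8 (pos 8,9,10,11,12,13,14,15,24,25,26,27,28,29,30,31): 0⊕1⊕0⊕1⊕0⊕1⊕0⊕0⊕1⊕1⊕0⊕0⊕1⊕1⊕0⊕0 = 1
s16 (pos 16,17,18,19,20,21,22,23,24,25,26,27,28,29,30,31): 1⊕0⊕1⊕0⊕1⊕1⊕0⊕0⊕1⊕1⊕0⊕0⊕1⊕1⊕0⊕0 = 0
Syndrome s16…s1 = 01110 → error at position 14.

01110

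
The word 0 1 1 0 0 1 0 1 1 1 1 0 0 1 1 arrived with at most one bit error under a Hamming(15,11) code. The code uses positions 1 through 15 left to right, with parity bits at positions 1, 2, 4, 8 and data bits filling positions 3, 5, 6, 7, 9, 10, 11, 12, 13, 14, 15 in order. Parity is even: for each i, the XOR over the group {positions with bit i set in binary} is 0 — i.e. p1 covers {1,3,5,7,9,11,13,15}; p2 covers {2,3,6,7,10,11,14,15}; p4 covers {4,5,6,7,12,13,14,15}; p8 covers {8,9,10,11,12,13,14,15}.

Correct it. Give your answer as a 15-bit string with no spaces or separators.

s1 (pos 1,3,5,7,9,11,13,15): 0⊕1⊕0⊕0⊕1⊕1⊕0⊕1 = 0
s2 (pos 2,3,6,7,10,11,14,15): 1⊕1⊕1⊕0⊕1⊕1⊕1⊕1 = 1
s4 (pos 4,5,6,7,12,13,14,15): 0⊕0⊕1⊕0⊕0⊕0⊕1⊕1 = 1
s8 (pos 8,9,10,11,12,13,14,15): 1⊕1⊕1⊕1⊕0⊕0⊕1⊕1 = 0
Syndrome s8…s1 = 0110 → error at position 6.
Flip position 6: 011001011110011 → 011000011110011

011000011110011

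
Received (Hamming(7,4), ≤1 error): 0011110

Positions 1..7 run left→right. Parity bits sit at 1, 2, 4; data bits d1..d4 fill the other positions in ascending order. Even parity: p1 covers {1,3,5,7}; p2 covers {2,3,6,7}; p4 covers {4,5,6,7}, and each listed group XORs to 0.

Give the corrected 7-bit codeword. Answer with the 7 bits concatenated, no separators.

s1 (pos 1,3,5,7): 0⊕1⊕1⊕0 = 0
s2 (pos 2,3,6,7): 0⊕1⊕1⊕0 = 0
s4 (pos 4,5,6,7): 1⊕1⊕1⊕0 = 1
Syndrome s4…s1 = 100 → error at position 4.
Flip position 4: 0011110 → 0010110

0010110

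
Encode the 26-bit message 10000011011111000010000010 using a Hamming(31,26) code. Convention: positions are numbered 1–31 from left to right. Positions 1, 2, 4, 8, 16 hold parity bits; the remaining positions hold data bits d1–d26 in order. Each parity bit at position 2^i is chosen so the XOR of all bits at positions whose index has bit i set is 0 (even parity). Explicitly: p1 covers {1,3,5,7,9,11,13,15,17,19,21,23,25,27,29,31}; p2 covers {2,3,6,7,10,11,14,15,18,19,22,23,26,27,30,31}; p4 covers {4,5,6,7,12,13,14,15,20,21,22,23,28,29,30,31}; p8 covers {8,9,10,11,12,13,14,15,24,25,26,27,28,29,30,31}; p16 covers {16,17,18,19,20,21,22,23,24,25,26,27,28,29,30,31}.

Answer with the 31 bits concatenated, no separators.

Place data at non-parity positions: p1 p2 1 p4 0 0 0 p8 0 0 1 1 0 1 1 p16 1 1 1 0 0 0 0 1 0 0 0 0 0 1 0
p1 (pos 1,3,5,7,9,11,13,15,17,19,21,23,25,27,29,31): XOR of data positions = 1⊕0⊕0⊕0⊕1⊕0⊕1⊕1⊕1⊕0⊕0⊕0⊕0⊕0⊕0 = 1
p2 (pos 2,3,6,7,10,11,14,15,18,19,22,23,26,27,30,31): XOR of data positions = 1⊕0⊕0⊕0⊕1⊕1⊕1⊕1⊕1⊕0⊕0⊕0⊕0⊕1⊕0 = 1
p4 (pos 4,5,6,7,12,13,14,15,20,21,22,23,28,29,30,31): XOR of data positions = 0⊕0⊕0⊕1⊕0⊕1⊕1⊕0⊕0⊕0⊕0⊕0⊕0⊕1⊕0 = 0
p8 (pos 8,9,10,11,12,13,14,15,24,25,26,27,28,29,30,31): XOR of data positions = 0⊕0⊕1⊕1⊕0⊕1⊕1⊕1⊕0⊕0⊕0⊕0⊕0⊕1⊕0 = 0
p16 (pos 16,17,18,19,20,21,22,23,24,25,26,27,28,29,30,31): XOR of data positions = 1⊕1⊕1⊕0⊕0⊕0⊕0⊕1⊕0⊕0⊕0⊕0⊕0⊕1⊕0 = 1
Codeword: 1110000000110111111000010000010

1110000000110111111000010000010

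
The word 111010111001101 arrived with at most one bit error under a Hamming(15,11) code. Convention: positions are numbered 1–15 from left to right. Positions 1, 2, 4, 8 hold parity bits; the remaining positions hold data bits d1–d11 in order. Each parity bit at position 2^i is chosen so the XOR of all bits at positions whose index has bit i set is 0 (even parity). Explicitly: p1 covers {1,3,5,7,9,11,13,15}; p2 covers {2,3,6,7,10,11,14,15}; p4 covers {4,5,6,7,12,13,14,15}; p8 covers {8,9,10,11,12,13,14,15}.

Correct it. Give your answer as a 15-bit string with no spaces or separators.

s1 (pos 1,3,5,7,9,11,13,15): 1⊕1⊕1⊕1⊕1⊕0⊕1⊕1 = 1
s2 (pos 2,3,6,7,10,11,14,15): 1⊕1⊕0⊕1⊕0⊕0⊕0⊕1 = 0
s4 (pos 4,5,6,7,12,13,14,15): 0⊕1⊕0⊕1⊕1⊕1⊕0⊕1 = 1
s8 (pos 8,9,10,11,12,13,14,15): 1⊕1⊕0⊕0⊕1⊕1⊕0⊕1 = 1
Syndrome s8…s1 = 1101 → error at position 13.
Flip position 13: 111010111001101 → 111010111001001

111010111001001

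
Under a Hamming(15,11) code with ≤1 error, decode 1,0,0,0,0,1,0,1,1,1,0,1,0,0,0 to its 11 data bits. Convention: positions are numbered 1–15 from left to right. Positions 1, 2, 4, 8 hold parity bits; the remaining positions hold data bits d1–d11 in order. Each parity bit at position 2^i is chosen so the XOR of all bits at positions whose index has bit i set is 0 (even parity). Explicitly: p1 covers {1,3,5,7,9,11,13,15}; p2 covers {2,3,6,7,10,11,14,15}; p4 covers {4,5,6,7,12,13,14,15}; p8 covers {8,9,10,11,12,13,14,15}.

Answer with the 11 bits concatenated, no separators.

s1 (pos 1,3,5,7,9,11,13,15): 1⊕0⊕0⊕0⊕1⊕0⊕0⊕0 = 0
s2 (pos 2,3,6,7,10,11,14,15): 0⊕0⊕1⊕0⊕1⊕0⊕0⊕0 = 0
s4 (pos 4,5,6,7,12,13,14,15): 0⊕0⊕1⊕0⊕1⊕0⊕0⊕0 = 0
s8 (pos 8,9,10,11,12,13,14,15): 1⊕1⊕1⊕0⊕1⊕0⊕0⊕0 = 0
Syndrome s8…s1 = 0000 → no error.
Read data bits from positions 3,5,6,7,9,10,11,12,13,14,15: 00101101000

00101101000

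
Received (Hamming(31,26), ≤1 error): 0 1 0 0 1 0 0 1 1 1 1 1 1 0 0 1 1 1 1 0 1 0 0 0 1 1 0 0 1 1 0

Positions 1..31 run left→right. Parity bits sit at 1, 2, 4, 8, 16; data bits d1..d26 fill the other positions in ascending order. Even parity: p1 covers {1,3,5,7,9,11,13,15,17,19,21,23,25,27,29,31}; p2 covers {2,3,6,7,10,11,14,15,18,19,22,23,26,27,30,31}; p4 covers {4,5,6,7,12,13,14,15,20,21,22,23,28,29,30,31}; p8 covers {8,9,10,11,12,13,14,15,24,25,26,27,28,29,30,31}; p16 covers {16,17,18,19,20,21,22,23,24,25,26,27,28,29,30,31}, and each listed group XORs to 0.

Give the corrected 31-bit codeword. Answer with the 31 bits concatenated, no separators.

s1 (pos 1,3,5,7,9,11,13,15,17,19,21,23,25,27,29,31): 0⊕0⊕1⊕0⊕1⊕1⊕1⊕0⊕1⊕1⊕1⊕0⊕1⊕0⊕1⊕0 = 1
s2 (pos 2,3,6,7,10,11,14,15,18,19,22,23,26,27,30,31): 1⊕0⊕0⊕0⊕1⊕1⊕0⊕0⊕1⊕1⊕0⊕0⊕1⊕0⊕1⊕0 = 1
s4 (pos 4,5,6,7,12,13,14,15,20,21,22,23,28,29,30,31): 0⊕1⊕0⊕0⊕1⊕1⊕0⊕0⊕0⊕1⊕0⊕0⊕0⊕1⊕1⊕0 = 0
s8 (pos 8,9,10,11,12,13,14,15,24,25,26,27,28,29,30,31): 1⊕1⊕1⊕1⊕1⊕1⊕0⊕0⊕0⊕1⊕1⊕0⊕0⊕1⊕1⊕0 = 0
s16 (pos 16,17,18,19,20,21,22,23,24,25,26,27,28,29,30,31): 1⊕1⊕1⊕1⊕0⊕1⊕0⊕0⊕0⊕1⊕1⊕0⊕0⊕1⊕1⊕0 = 1
Syndrome s16…s1 = 10011 → error at position 19.
Flip position 19: 0100100111111001111010001100110 → 0100100111111001110010001100110

0100100111111001110010001100110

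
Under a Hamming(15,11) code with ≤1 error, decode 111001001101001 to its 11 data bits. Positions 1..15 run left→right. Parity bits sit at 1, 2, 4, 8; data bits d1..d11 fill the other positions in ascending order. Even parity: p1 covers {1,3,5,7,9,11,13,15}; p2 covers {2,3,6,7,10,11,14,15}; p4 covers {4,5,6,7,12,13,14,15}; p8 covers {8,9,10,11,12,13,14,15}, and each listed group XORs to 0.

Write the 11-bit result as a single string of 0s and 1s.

10001101001

s1 (pos 1,3,5,7,9,11,13,15): 1⊕1⊕0⊕0⊕1⊕0⊕0⊕1 = 0
s2 (pos 2,3,6,7,10,11,14,15): 1⊕1⊕1⊕0⊕1⊕0⊕0⊕1 = 1
s4 (pos 4,5,6,7,12,13,14,15): 0⊕0⊕1⊕0⊕1⊕0⊕0⊕1 = 1
s8 (pos 8,9,10,11,12,13,14,15): 0⊕1⊕1⊕0⊕1⊕0⊕0⊕1 = 0
Syndrome s8…s1 = 0110 → error at position 6.
Flip position 6: 111001001101001 → 111000001101001
Read data bits from positions 3,5,6,7,9,10,11,12,13,14,15: 10001101001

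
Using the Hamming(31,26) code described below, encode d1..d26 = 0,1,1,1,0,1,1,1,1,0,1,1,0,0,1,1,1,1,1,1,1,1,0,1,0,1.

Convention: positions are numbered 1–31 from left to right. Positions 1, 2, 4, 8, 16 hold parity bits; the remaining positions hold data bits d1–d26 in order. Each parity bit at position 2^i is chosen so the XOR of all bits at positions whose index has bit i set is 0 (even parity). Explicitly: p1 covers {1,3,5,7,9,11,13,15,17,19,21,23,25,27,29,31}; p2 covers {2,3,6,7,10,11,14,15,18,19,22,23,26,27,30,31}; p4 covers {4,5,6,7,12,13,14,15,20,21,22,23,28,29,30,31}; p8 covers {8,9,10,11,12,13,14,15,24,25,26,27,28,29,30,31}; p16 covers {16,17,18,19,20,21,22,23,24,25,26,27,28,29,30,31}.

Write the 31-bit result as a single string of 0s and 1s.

Place data at non-parity positions: p1 p2 0 p4 1 1 1 p8 0 1 1 1 1 0 1 p16 1 0 0 1 1 1 1 1 1 1 1 0 1 0 1
p1 (pos 1,3,5,7,9,11,13,15,17,19,21,23,25,27,29,31): XOR of data positions = 0⊕1⊕1⊕0⊕1⊕1⊕1⊕1⊕0⊕1⊕1⊕1⊕1⊕1⊕1 = 0
p2 (pos 2,3,6,7,10,11,14,15,18,19,22,23,26,27,30,31): XOR of data positions = 0⊕1⊕1⊕1⊕1⊕0⊕1⊕0⊕0⊕1⊕1⊕1⊕1⊕0⊕1 = 0
p4 (pos 4,5,6,7,12,13,14,15,20,21,22,23,28,29,30,31): XOR of data positions = 1⊕1⊕1⊕1⊕1⊕0⊕1⊕1⊕1⊕1⊕1⊕0⊕1⊕0⊕1 = 0
p8 (pos 8,9,10,11,12,13,14,15,24,25,26,27,28,29,30,31): XOR of data positions = 0⊕1⊕1⊕1⊕1⊕0⊕1⊕1⊕1⊕1⊕1⊕0⊕1⊕0⊕1 = 1
p16 (pos 16,17,18,19,20,21,22,23,24,25,26,27,28,29,30,31): XOR of data positions = 1⊕0⊕0⊕1⊕1⊕1⊕1⊕1⊕1⊕1⊕1⊕0⊕1⊕0⊕1 = 1
Codeword: 0000111101111011100111111110101

0000111101111011100111111110101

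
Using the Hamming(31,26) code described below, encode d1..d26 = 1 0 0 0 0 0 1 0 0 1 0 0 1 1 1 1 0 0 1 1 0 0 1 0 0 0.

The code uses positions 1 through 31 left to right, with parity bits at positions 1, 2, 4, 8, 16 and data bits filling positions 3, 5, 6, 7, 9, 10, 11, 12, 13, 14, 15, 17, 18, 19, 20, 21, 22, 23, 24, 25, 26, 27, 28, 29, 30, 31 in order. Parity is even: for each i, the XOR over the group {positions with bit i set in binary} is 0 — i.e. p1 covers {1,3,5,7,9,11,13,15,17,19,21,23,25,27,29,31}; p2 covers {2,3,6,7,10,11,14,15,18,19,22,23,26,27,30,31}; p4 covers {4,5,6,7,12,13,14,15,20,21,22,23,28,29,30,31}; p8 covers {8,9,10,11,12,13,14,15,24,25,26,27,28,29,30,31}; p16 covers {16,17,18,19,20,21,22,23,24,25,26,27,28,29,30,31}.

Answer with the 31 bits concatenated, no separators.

Place data at non-parity positions: p1 p2 1 p4 0 0 0 p8 0 0 1 0 0 1 0 p16 0 1 1 1 1 0 0 1 1 0 0 1 0 0 0
p1 (pos 1,3,5,7,9,11,13,15,17,19,21,23,25,27,29,31): XOR of data positions = 1⊕0⊕0⊕0⊕1⊕0⊕0⊕0⊕1⊕1⊕0⊕1⊕0⊕0⊕0 = 1
p2 (pos 2,3,6,7,10,11,14,15,18,19,22,23,26,27,30,31): XOR of data positions = 1⊕0⊕0⊕0⊕1⊕1⊕0⊕1⊕1⊕0⊕0⊕0⊕0⊕0⊕0 = 1
p4 (pos 4,5,6,7,12,13,14,15,20,21,22,23,28,29,30,31): XOR of data positions = 0⊕0⊕0⊕0⊕0⊕1⊕0⊕1⊕1⊕0⊕0⊕1⊕0⊕0⊕0 = 0
p8 (pos 8,9,10,11,12,13,14,15,24,25,26,27,28,29,30,31): XOR of data positions = 0⊕0⊕1⊕0⊕0⊕1⊕0⊕1⊕1⊕0⊕0⊕1⊕0⊕0⊕0 = 1
p16 (pos 16,17,18,19,20,21,22,23,24,25,26,27,28,29,30,31): XOR of data positions = 0⊕1⊕1⊕1⊕1⊕0⊕0⊕1⊕1⊕0⊕0⊕1⊕0⊕0⊕0 = 1
Codeword: 1110000100100101011110011001000

1110000100100101011110011001000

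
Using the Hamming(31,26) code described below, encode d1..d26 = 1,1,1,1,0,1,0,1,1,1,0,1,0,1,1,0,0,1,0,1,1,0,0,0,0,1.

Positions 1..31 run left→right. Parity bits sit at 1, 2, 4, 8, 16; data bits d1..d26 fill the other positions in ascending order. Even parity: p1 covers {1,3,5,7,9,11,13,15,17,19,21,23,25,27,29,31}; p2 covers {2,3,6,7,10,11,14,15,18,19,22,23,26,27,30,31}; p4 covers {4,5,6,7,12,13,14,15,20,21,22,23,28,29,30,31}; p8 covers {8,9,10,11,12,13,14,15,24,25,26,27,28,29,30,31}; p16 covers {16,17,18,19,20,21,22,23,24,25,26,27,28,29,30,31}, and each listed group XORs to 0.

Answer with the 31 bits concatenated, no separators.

Place data at non-parity positions: p1 p2 1 p4 1 1 1 p8 0 1 0 1 1 1 0 p16 1 0 1 1 0 0 1 0 1 1 0 0 0 0 1
p1 (pos 1,3,5,7,9,11,13,15,17,19,21,23,25,27,29,31): XOR of data positions = 1⊕1⊕1⊕0⊕0⊕1⊕0⊕1⊕1⊕0⊕1⊕1⊕0⊕0⊕1 = 1
p2 (pos 2,3,6,7,10,11,14,15,18,19,22,23,26,27,30,31): XOR of data positions = 1⊕1⊕1⊕1⊕0⊕1⊕0⊕0⊕1⊕0⊕1⊕1⊕0⊕0⊕1 = 1
p4 (pos 4,5,6,7,12,13,14,15,20,21,22,23,28,29,30,31): XOR of data positions = 1⊕1⊕1⊕1⊕1⊕1⊕0⊕1⊕0⊕0⊕1⊕0⊕0⊕0⊕1 = 1
p8 (pos 8,9,10,11,12,13,14,15,24,25,26,27,28,29,30,31): XOR of data positions = 0⊕1⊕0⊕1⊕1⊕1⊕0⊕0⊕1⊕1⊕0⊕0⊕0⊕0⊕1 = 1
p16 (pos 16,17,18,19,20,21,22,23,24,25,26,27,28,29,30,31): XOR of data positions = 1⊕0⊕1⊕1⊕0⊕0⊕1⊕0⊕1⊕1⊕0⊕0⊕0⊕0⊕1 = 1
Codeword: 1111111101011101101100101100001

1111111101011101101100101100001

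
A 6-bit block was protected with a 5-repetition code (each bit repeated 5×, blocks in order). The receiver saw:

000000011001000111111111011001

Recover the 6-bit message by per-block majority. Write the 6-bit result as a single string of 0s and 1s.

000111

Block 1 (00000): 0 ones → 0
Block 2 (00110): 2 ones → 0
Block 3 (01000): 1 one → 0
Block 4 (11111): 5 ones → 1
Block 5 (11110): 4 ones → 1
Block 6 (11001): 3 ones → 1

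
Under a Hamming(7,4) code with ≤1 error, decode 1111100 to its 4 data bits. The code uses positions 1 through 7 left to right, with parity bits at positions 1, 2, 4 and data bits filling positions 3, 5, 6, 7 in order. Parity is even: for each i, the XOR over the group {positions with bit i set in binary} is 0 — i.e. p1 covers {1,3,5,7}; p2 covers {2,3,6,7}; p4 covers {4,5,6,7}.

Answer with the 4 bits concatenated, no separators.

s1 (pos 1,3,5,7): 1⊕1⊕1⊕0 = 1
s2 (pos 2,3,6,7): 1⊕1⊕0⊕0 = 0
s4 (pos 4,5,6,7): 1⊕1⊕0⊕0 = 0
Syndrome s4…s1 = 001 → error at position 1.
Flip position 1: 1111100 → 0111100
Read data bits from positions 3,5,6,7: 1100

1100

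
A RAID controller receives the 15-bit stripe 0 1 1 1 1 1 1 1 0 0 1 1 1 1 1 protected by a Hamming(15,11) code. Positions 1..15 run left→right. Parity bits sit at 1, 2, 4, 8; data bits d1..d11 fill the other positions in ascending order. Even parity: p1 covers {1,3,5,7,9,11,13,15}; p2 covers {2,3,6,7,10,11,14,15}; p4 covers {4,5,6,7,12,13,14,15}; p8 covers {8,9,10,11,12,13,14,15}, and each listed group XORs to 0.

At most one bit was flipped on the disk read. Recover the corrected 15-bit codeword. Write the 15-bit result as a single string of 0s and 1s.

001111110011111

s1 (pos 1,3,5,7,9,11,13,15): 0⊕1⊕1⊕1⊕0⊕1⊕1⊕1 = 0
s2 (pos 2,3,6,7,10,11,14,15): 1⊕1⊕1⊕1⊕0⊕1⊕1⊕1 = 1
s4 (pos 4,5,6,7,12,13,14,15): 1⊕1⊕1⊕1⊕1⊕1⊕1⊕1 = 0
s8 (pos 8,9,10,11,12,13,14,15): 1⊕0⊕0⊕1⊕1⊕1⊕1⊕1 = 0
Syndrome s8…s1 = 0010 → error at position 2.
Flip position 2: 011111110011111 → 001111110011111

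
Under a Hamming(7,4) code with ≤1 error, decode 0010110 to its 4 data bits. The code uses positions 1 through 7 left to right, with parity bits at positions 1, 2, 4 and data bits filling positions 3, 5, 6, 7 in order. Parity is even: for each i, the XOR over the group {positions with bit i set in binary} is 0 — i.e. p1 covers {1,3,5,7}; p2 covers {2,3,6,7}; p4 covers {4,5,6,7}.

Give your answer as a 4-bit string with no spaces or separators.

s1 (pos 1,3,5,7): 0⊕1⊕1⊕0 = 0
s2 (pos 2,3,6,7): 0⊕1⊕1⊕0 = 0
s4 (pos 4,5,6,7): 0⊕1⊕1⊕0 = 0
Syndrome s4…s1 = 000 → no error.
Read data bits from positions 3,5,6,7: 1110

1110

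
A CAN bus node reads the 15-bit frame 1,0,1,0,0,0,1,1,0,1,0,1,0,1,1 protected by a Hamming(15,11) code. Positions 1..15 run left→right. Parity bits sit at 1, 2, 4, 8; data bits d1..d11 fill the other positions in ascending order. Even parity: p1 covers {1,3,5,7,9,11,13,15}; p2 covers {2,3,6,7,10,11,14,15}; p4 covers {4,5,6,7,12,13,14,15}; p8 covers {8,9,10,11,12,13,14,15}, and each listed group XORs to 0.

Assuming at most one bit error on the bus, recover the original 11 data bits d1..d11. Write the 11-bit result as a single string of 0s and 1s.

s1 (pos 1,3,5,7,9,11,13,15): 1⊕1⊕0⊕1⊕0⊕0⊕0⊕1 = 0
s2 (pos 2,3,6,7,10,11,14,15): 0⊕1⊕0⊕1⊕1⊕0⊕1⊕1 = 1
s4 (pos 4,5,6,7,12,13,14,15): 0⊕0⊕0⊕1⊕1⊕0⊕1⊕1 = 0
s8 (pos 8,9,10,11,12,13,14,15): 1⊕0⊕1⊕0⊕1⊕0⊕1⊕1 = 1
Syndrome s8…s1 = 1010 → error at position 10.
Flip position 10: 101000110101011 → 101000110001011
Read data bits from positions 3,5,6,7,9,10,11,12,13,14,15: 10010001011

10010001011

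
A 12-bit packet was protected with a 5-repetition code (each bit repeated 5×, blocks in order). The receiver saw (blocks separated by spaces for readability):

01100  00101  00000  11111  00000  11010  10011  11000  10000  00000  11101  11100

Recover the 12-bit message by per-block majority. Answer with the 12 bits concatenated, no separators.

000101100011

Block 1 (01100): 2 ones → 0
Block 2 (00101): 2 ones → 0
Block 3 (00000): 0 ones → 0
Block 4 (11111): 5 ones → 1
Block 5 (00000): 0 ones → 0
Block 6 (11010): 3 ones → 1
Block 7 (10011): 3 ones → 1
Block 8 (11000): 2 ones → 0
Block 9 (10000): 1 one → 0
Block 10 (00000): 0 ones → 0
Block 11 (11101): 4 ones → 1
Block 12 (11100): 3 ones → 1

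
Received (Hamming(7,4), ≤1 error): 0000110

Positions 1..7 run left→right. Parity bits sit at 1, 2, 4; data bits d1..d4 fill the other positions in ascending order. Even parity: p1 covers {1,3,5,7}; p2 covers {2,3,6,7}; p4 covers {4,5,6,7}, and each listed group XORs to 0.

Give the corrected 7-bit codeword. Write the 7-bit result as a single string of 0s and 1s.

0010110

s1 (pos 1,3,5,7): 0⊕0⊕1⊕0 = 1
s2 (pos 2,3,6,7): 0⊕0⊕1⊕0 = 1
s4 (pos 4,5,6,7): 0⊕1⊕1⊕0 = 0
Syndrome s4…s1 = 011 → error at position 3.
Flip position 3: 0000110 → 0010110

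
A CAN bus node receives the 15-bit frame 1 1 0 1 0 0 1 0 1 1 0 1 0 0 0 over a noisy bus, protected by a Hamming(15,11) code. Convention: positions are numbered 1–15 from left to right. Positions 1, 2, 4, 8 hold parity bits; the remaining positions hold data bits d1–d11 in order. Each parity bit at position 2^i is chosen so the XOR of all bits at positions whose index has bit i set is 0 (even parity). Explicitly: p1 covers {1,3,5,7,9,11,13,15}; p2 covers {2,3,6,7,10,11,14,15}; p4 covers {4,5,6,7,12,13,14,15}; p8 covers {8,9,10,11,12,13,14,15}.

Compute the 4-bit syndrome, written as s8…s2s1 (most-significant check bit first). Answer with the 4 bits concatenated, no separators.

s1 (pos 1,3,5,7,9,11,13,15): 1⊕0⊕0⊕1⊕1⊕0⊕0⊕0 = 1
s2 (pos 2,3,6,7,10,11,14,15): 1⊕0⊕0⊕1⊕1⊕0⊕0⊕0 = 1
s4 (pos 4,5,6,7,12,13,14,15): 1⊕0⊕0⊕1⊕1⊕0⊕0⊕0 = 1
s8 (pos 8,9,10,11,12,13,14,15): 0⊕1⊕1⊕0⊕1⊕0⊕0⊕0 = 1
Syndrome s8…s1 = 1111 → error at position 15.

1111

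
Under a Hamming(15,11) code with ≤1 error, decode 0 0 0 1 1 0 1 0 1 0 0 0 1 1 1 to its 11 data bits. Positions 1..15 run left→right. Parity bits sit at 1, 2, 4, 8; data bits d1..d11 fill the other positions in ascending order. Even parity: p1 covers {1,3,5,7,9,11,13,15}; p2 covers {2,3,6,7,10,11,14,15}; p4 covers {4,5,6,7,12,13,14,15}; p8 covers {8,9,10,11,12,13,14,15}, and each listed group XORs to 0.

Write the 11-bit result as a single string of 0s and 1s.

11011000111

s1 (pos 1,3,5,7,9,11,13,15): 0⊕0⊕1⊕1⊕1⊕0⊕1⊕1 = 1
s2 (pos 2,3,6,7,10,11,14,15): 0⊕0⊕0⊕1⊕0⊕0⊕1⊕1 = 1
s4 (pos 4,5,6,7,12,13,14,15): 1⊕1⊕0⊕1⊕0⊕1⊕1⊕1 = 0
s8 (pos 8,9,10,11,12,13,14,15): 0⊕1⊕0⊕0⊕0⊕1⊕1⊕1 = 0
Syndrome s8…s1 = 0011 → error at position 3.
Flip position 3: 000110101000111 → 001110101000111
Read data bits from positions 3,5,6,7,9,10,11,12,13,14,15: 11011000111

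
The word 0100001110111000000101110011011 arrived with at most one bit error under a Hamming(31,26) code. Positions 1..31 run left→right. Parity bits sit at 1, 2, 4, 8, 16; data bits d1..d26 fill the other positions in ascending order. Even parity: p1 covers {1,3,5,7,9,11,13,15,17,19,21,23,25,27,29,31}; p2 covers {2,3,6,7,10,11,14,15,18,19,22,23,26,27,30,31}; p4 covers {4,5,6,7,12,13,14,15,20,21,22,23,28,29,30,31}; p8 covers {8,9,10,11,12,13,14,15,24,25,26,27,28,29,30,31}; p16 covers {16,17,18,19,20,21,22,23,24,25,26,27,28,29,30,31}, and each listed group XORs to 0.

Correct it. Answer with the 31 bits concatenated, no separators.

0100101110111000000101110011011

s1 (pos 1,3,5,7,9,11,13,15,17,19,21,23,25,27,29,31): 0⊕0⊕0⊕1⊕1⊕1⊕1⊕0⊕0⊕0⊕0⊕1⊕0⊕1⊕0⊕1 = 1
s2 (pos 2,3,6,7,10,11,14,15,18,19,22,23,26,27,30,31): 1⊕0⊕0⊕1⊕0⊕1⊕0⊕0⊕0⊕0⊕1⊕1⊕0⊕1⊕1⊕1 = 0
s4 (pos 4,5,6,7,12,13,14,15,20,21,22,23,28,29,30,31): 0⊕0⊕0⊕1⊕1⊕1⊕0⊕0⊕1⊕0⊕1⊕1⊕1⊕0⊕1⊕1 = 1
s8 (pos 8,9,10,11,12,13,14,15,24,25,26,27,28,29,30,31): 1⊕1⊕0⊕1⊕1⊕1⊕0⊕0⊕1⊕0⊕0⊕1⊕1⊕0⊕1⊕1 = 0
s16 (pos 16,17,18,19,20,21,22,23,24,25,26,27,28,29,30,31): 0⊕0⊕0⊕0⊕1⊕0⊕1⊕1⊕1⊕0⊕0⊕1⊕1⊕0⊕1⊕1 = 0
Syndrome s16…s1 = 00101 → error at position 5.
Flip position 5: 0100001110111000000101110011011 → 0100101110111000000101110011011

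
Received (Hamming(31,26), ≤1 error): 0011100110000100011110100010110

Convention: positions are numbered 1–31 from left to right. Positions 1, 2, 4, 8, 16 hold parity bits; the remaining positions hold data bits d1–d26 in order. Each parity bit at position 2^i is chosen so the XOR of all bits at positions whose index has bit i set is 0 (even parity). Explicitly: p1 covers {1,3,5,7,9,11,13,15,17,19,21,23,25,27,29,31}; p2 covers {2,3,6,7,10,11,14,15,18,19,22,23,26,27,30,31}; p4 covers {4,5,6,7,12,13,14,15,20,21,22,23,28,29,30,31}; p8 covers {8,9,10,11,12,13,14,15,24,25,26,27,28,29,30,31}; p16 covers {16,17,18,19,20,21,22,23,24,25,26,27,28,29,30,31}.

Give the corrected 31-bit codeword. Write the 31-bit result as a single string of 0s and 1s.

s1 (pos 1,3,5,7,9,11,13,15,17,19,21,23,25,27,29,31): 0⊕1⊕1⊕0⊕1⊕0⊕0⊕0⊕0⊕1⊕1⊕1⊕0⊕1⊕1⊕0 = 0
s2 (pos 2,3,6,7,10,11,14,15,18,19,22,23,26,27,30,31): 0⊕1⊕0⊕0⊕0⊕0⊕1⊕0⊕1⊕1⊕0⊕1⊕0⊕1⊕1⊕0 = 1
s4 (pos 4,5,6,7,12,13,14,15,20,21,22,23,28,29,30,31): 1⊕1⊕0⊕0⊕0⊕0⊕1⊕0⊕1⊕1⊕0⊕1⊕0⊕1⊕1⊕0 = 0
s8 (pos 8,9,10,11,12,13,14,15,24,25,26,27,28,29,30,31): 1⊕1⊕0⊕0⊕0⊕0⊕1⊕0⊕0⊕0⊕0⊕1⊕0⊕1⊕1⊕0 = 0
s16 (pos 16,17,18,19,20,21,22,23,24,25,26,27,28,29,30,31): 0⊕0⊕1⊕1⊕1⊕1⊕0⊕1⊕0⊕0⊕0⊕1⊕0⊕1⊕1⊕0 = 0
Syndrome s16…s1 = 00010 → error at position 2.
Flip position 2: 0011100110000100011110100010110 → 0111100110000100011110100010110

0111100110000100011110100010110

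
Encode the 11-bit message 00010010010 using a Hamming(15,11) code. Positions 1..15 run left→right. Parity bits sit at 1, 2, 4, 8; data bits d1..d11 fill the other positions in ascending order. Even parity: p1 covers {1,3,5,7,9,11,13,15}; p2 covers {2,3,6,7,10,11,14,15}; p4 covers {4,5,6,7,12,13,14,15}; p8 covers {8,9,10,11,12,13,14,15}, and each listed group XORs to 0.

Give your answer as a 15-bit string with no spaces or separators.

Place data at non-parity positions: p1 p2 0 p4 0 0 1 p8 0 0 1 0 0 1 0
p1 (pos 1,3,5,7,9,11,13,15): XOR of data positions = 0⊕0⊕1⊕0⊕1⊕0⊕0 = 0
p2 (pos 2,3,6,7,10,11,14,15): XOR of data positions = 0⊕0⊕1⊕0⊕1⊕1⊕0 = 1
p4 (pos 4,5,6,7,12,13,14,15): XOR of data positions = 0⊕0⊕1⊕0⊕0⊕1⊕0 = 0
p8 (pos 8,9,10,11,12,13,14,15): XOR of data positions = 0⊕0⊕1⊕0⊕0⊕1⊕0 = 0
Codeword: 010000100010010

010000100010010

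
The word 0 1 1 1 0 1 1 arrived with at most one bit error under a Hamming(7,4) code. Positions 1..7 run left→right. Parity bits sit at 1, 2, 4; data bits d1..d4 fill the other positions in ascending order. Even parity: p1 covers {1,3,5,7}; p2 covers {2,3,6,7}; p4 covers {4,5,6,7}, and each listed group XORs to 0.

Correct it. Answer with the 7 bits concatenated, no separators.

0110011

s1 (pos 1,3,5,7): 0⊕1⊕0⊕1 = 0
s2 (pos 2,3,6,7): 1⊕1⊕1⊕1 = 0
s4 (pos 4,5,6,7): 1⊕0⊕1⊕1 = 1
Syndrome s4…s1 = 100 → error at position 4.
Flip position 4: 0111011 → 0110011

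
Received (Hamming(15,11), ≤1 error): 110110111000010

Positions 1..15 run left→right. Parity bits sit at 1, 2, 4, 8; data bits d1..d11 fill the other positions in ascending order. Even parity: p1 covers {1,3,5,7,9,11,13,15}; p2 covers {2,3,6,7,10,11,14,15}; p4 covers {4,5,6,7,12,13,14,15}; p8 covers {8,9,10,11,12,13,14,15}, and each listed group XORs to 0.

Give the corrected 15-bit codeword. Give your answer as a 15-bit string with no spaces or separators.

s1 (pos 1,3,5,7,9,11,13,15): 1⊕0⊕1⊕1⊕1⊕0⊕0⊕0 = 0
s2 (pos 2,3,6,7,10,11,14,15): 1⊕0⊕0⊕1⊕0⊕0⊕1⊕0 = 1
s4 (pos 4,5,6,7,12,13,14,15): 1⊕1⊕0⊕1⊕0⊕0⊕1⊕0 = 0
s8 (pos 8,9,10,11,12,13,14,15): 1⊕1⊕0⊕0⊕0⊕0⊕1⊕0 = 1
Syndrome s8…s1 = 1010 → error at position 10.
Flip position 10: 110110111000010 → 110110111100010

110110111100010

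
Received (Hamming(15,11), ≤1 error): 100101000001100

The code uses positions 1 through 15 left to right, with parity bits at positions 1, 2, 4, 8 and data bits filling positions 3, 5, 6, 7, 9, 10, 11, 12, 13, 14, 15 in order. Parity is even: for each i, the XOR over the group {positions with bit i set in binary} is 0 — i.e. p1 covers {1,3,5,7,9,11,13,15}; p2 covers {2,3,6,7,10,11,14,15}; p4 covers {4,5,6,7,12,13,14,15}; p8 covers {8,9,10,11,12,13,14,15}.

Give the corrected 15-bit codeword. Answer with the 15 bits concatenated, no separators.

s1 (pos 1,3,5,7,9,11,13,15): 1⊕0⊕0⊕0⊕0⊕0⊕1⊕0 = 0
s2 (pos 2,3,6,7,10,11,14,15): 0⊕0⊕1⊕0⊕0⊕0⊕0⊕0 = 1
s4 (pos 4,5,6,7,12,13,14,15): 1⊕0⊕1⊕0⊕1⊕1⊕0⊕0 = 0
s8 (pos 8,9,10,11,12,13,14,15): 0⊕0⊕0⊕0⊕1⊕1⊕0⊕0 = 0
Syndrome s8…s1 = 0010 → error at position 2.
Flip position 2: 100101000001100 → 110101000001100

110101000001100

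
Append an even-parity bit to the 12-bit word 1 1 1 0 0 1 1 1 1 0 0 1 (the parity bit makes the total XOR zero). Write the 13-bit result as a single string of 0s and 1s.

1110011110010

XOR of the 12 data bits: 1⊕1⊕1⊕0⊕0⊕1⊕1⊕1⊕1⊕0⊕0⊕1 = 0
Parity bit = 0 (so all 13 bits XOR to 0).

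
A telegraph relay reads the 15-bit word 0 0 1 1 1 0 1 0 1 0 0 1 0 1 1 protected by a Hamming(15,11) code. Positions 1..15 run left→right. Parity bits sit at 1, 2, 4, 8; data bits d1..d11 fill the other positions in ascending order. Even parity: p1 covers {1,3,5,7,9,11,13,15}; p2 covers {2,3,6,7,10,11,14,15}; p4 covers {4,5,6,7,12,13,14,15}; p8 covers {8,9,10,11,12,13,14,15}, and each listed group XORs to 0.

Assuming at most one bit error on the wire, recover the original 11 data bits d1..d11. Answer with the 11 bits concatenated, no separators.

s1 (pos 1,3,5,7,9,11,13,15): 0⊕1⊕1⊕1⊕1⊕0⊕0⊕1 = 1
s2 (pos 2,3,6,7,10,11,14,15): 0⊕1⊕0⊕1⊕0⊕0⊕1⊕1 = 0
s4 (pos 4,5,6,7,12,13,14,15): 1⊕1⊕0⊕1⊕1⊕0⊕1⊕1 = 0
s8 (pos 8,9,10,11,12,13,14,15): 0⊕1⊕0⊕0⊕1⊕0⊕1⊕1 = 0
Syndrome s8…s1 = 0001 → error at position 1.
Flip position 1: 001110101001011 → 101110101001011
Read data bits from positions 3,5,6,7,9,10,11,12,13,14,15: 11011001011

11011001011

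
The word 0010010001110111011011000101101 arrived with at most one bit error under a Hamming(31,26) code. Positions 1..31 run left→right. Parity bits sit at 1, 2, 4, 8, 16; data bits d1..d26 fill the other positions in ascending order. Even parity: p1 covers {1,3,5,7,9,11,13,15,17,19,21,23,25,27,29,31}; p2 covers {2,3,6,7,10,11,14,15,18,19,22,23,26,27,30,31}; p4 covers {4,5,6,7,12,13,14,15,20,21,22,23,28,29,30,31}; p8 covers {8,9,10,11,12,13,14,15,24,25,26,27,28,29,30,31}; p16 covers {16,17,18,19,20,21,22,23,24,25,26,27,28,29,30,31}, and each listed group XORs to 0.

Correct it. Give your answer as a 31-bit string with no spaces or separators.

0010010001110111011011000101100

s1 (pos 1,3,5,7,9,11,13,15,17,19,21,23,25,27,29,31): 0⊕1⊕0⊕0⊕0⊕1⊕0⊕1⊕0⊕1⊕1⊕0⊕0⊕0⊕1⊕1 = 1
s2 (pos 2,3,6,7,10,11,14,15,18,19,22,23,26,27,30,31): 0⊕1⊕1⊕0⊕1⊕1⊕1⊕1⊕1⊕1⊕1⊕0⊕1⊕0⊕0⊕1 = 1
s4 (pos 4,5,6,7,12,13,14,15,20,21,22,23,28,29,30,31): 0⊕0⊕1⊕0⊕1⊕0⊕1⊕1⊕0⊕1⊕1⊕0⊕1⊕1⊕0⊕1 = 1
s8 (pos 8,9,10,11,12,13,14,15,24,25,26,27,28,29,30,31): 0⊕0⊕1⊕1⊕1⊕0⊕1⊕1⊕0⊕0⊕1⊕0⊕1⊕1⊕0⊕1 = 1
s16 (pos 16,17,18,19,20,21,22,23,24,25,26,27,28,29,30,31): 1⊕0⊕1⊕1⊕0⊕1⊕1⊕0⊕0⊕0⊕1⊕0⊕1⊕1⊕0⊕1 = 1
Syndrome s16…s1 = 11111 → error at position 31.
Flip position 31: 0010010001110111011011000101101 → 0010010001110111011011000101100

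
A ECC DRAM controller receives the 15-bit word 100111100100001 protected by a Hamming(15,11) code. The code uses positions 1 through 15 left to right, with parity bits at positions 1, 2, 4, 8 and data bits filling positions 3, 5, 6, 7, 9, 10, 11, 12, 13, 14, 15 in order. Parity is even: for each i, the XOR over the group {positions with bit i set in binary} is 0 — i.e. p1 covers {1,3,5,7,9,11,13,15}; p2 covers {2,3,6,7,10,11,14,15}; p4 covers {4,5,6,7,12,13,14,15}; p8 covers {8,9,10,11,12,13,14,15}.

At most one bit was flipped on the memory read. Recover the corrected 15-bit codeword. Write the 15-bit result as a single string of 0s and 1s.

s1 (pos 1,3,5,7,9,11,13,15): 1⊕0⊕1⊕1⊕0⊕0⊕0⊕1 = 0
s2 (pos 2,3,6,7,10,11,14,15): 0⊕0⊕1⊕1⊕1⊕0⊕0⊕1 = 0
s4 (pos 4,5,6,7,12,13,14,15): 1⊕1⊕1⊕1⊕0⊕0⊕0⊕1 = 1
s8 (pos 8,9,10,11,12,13,14,15): 0⊕0⊕1⊕0⊕0⊕0⊕0⊕1 = 0
Syndrome s8…s1 = 0100 → error at position 4.
Flip position 4: 100111100100001 → 100011100100001

100011100100001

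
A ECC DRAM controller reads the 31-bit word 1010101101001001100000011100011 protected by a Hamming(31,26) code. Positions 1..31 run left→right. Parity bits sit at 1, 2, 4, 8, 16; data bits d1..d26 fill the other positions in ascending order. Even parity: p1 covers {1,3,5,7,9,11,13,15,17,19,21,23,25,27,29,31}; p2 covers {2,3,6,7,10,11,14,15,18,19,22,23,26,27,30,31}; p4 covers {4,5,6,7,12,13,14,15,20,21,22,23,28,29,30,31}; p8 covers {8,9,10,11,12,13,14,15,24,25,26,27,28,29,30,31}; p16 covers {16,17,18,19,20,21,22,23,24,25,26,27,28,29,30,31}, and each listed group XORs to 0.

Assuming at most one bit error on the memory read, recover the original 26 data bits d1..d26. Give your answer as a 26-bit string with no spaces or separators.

11010100100100100011100011

s1 (pos 1,3,5,7,9,11,13,15,17,19,21,23,25,27,29,31): 1⊕1⊕1⊕1⊕0⊕0⊕1⊕0⊕1⊕0⊕0⊕0⊕1⊕0⊕0⊕1 = 0
s2 (pos 2,3,6,7,10,11,14,15,18,19,22,23,26,27,30,31): 0⊕1⊕0⊕1⊕1⊕0⊕0⊕0⊕0⊕0⊕0⊕0⊕1⊕0⊕1⊕1 = 0
s4 (pos 4,5,6,7,12,13,14,15,20,21,22,23,28,29,30,31): 0⊕1⊕0⊕1⊕0⊕1⊕0⊕0⊕0⊕0⊕0⊕0⊕0⊕0⊕1⊕1 = 1
s8 (pos 8,9,10,11,12,13,14,15,24,25,26,27,28,29,30,31): 1⊕0⊕1⊕0⊕0⊕1⊕0⊕0⊕1⊕1⊕1⊕0⊕0⊕0⊕1⊕1 = 0
s16 (pos 16,17,18,19,20,21,22,23,24,25,26,27,28,29,30,31): 1⊕1⊕0⊕0⊕0⊕0⊕0⊕0⊕1⊕1⊕1⊕0⊕0⊕0⊕1⊕1 = 1
Syndrome s16…s1 = 10100 → error at position 20.
Flip position 20: 1010101101001001100000011100011 → 1010101101001001100100011100011
Read data bits from positions 3,5,6,7,9,10,11,12,13,14,15,17,18,19,20,21,22,23,24,25,26,27,28,29,30,31: 11010100100100100011100011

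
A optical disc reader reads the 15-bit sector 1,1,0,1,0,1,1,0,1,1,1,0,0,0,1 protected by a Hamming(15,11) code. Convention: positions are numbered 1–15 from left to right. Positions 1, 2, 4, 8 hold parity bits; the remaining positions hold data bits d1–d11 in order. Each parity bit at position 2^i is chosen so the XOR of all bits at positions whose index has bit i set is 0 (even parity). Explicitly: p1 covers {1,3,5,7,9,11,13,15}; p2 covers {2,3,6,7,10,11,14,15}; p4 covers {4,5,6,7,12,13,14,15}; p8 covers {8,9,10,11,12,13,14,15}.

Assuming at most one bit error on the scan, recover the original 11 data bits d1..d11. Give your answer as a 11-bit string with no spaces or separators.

s1 (pos 1,3,5,7,9,11,13,15): 1⊕0⊕0⊕1⊕1⊕1⊕0⊕1 = 1
s2 (pos 2,3,6,7,10,11,14,15): 1⊕0⊕1⊕1⊕1⊕1⊕0⊕1 = 0
s4 (pos 4,5,6,7,12,13,14,15): 1⊕0⊕1⊕1⊕0⊕0⊕0⊕1 = 0
s8 (pos 8,9,10,11,12,13,14,15): 0⊕1⊕1⊕1⊕0⊕0⊕0⊕1 = 0
Syndrome s8…s1 = 0001 → error at position 1.
Flip position 1: 110101101110001 → 010101101110001
Read data bits from positions 3,5,6,7,9,10,11,12,13,14,15: 00111110001

00111110001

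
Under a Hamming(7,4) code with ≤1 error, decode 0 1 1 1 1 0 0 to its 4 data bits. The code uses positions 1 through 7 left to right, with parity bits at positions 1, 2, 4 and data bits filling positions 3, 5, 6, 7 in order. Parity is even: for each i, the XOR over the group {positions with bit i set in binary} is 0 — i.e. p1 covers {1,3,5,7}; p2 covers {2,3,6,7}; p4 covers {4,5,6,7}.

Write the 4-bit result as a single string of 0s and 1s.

s1 (pos 1,3,5,7): 0⊕1⊕1⊕0 = 0
s2 (pos 2,3,6,7): 1⊕1⊕0⊕0 = 0
s4 (pos 4,5,6,7): 1⊕1⊕0⊕0 = 0
Syndrome s4…s1 = 000 → no error.
Read data bits from positions 3,5,6,7: 1100

1100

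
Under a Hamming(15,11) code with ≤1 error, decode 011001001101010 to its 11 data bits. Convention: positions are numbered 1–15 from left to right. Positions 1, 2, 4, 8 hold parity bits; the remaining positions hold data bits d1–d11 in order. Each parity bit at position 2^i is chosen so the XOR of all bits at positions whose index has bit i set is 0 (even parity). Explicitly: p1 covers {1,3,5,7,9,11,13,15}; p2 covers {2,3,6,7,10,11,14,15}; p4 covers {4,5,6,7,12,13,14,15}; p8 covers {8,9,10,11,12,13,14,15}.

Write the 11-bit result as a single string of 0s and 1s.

10001101010

s1 (pos 1,3,5,7,9,11,13,15): 0⊕1⊕0⊕0⊕1⊕0⊕0⊕0 = 0
s2 (pos 2,3,6,7,10,11,14,15): 1⊕1⊕1⊕0⊕1⊕0⊕1⊕0 = 1
s4 (pos 4,5,6,7,12,13,14,15): 0⊕0⊕1⊕0⊕1⊕0⊕1⊕0 = 1
s8 (pos 8,9,10,11,12,13,14,15): 0⊕1⊕1⊕0⊕1⊕0⊕1⊕0 = 0
Syndrome s8…s1 = 0110 → error at position 6.
Flip position 6: 011001001101010 → 011000001101010
Read data bits from positions 3,5,6,7,9,10,11,12,13,14,15: 10001101010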